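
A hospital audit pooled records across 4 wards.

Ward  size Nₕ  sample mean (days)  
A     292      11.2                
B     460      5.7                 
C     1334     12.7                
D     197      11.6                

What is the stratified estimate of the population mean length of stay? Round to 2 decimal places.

x̄_st = (Σ Nₕx̄ₕ) / (Σ Nₕ) = (292·11.2 + 460·5.7 + 1334·12.7 + 197·11.6) / 2283
= 25119.4 / 2283 = 11.0028... → 11.00.

11.00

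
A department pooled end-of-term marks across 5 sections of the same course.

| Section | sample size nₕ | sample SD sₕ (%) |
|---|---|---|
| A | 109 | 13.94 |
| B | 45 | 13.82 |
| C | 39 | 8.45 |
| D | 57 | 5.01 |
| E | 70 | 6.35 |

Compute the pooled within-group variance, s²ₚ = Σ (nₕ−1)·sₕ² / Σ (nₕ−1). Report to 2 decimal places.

115.21

A: (109−1)·13.94² = 108·194.3236 = 20986.9488
B: (45−1)·13.82² = 44·190.9924 = 8403.6656
C: (39−1)·8.45² = 38·71.4025 = 2713.295
D: (57−1)·5.01² = 56·25.1001 = 1405.6056
E: (70−1)·6.35² = 69·40.3225 = 2782.2525
Numerator = 36291.7675; denominator = Σ(nₕ−1) = 315.
s²ₚ = 36291.7675/315 = 115.2120... → 115.21.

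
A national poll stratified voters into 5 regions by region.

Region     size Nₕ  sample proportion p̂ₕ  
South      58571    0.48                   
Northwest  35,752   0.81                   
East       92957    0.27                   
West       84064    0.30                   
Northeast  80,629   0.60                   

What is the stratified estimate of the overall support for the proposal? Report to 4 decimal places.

Wₕ = Nₕ/N with N = 351973: 0.1664, 0.1016, 0.2641, 0.2388, 0.2291.
p̂_st = 0.1664·0.48 + 0.1016·0.81 + 0.2641·0.27 + 0.2388·0.30 + 0.2291·0.60 ≈ 0.442557... → 0.4426.

0.4426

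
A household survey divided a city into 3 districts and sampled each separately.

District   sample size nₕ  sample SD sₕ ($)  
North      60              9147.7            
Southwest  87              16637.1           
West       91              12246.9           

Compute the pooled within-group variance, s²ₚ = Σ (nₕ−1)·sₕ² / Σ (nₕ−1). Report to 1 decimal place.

North: (60−1)·9147.7² = 59·83680415.29 = 4937144502.11
Southwest: (87−1)·16637.1² = 86·276793096.41 = 23804206291.26
West: (91−1)·12246.9² = 90·149986559.61 = 13498790364.9
Numerator = 42240141158.27; denominator = Σ(nₕ−1) = 235.
s²ₚ = 42240141158.27/235 = 179745281.525... → 179745281.5.

179745281.5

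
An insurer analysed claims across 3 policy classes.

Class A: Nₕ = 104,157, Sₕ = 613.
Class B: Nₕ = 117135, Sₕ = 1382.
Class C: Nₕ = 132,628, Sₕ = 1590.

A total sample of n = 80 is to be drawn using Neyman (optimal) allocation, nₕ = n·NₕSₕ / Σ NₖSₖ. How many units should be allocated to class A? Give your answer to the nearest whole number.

A: NₕSₕ = 104157·613 = 63848241
B: NₕSₕ = 117135·1382 = 161880570
C: NₕSₕ = 132628·1590 = 210878520
Σ NₕSₕ = 436607331.
n_A = 80·63848241/436607331 = 11.699... → 12.

12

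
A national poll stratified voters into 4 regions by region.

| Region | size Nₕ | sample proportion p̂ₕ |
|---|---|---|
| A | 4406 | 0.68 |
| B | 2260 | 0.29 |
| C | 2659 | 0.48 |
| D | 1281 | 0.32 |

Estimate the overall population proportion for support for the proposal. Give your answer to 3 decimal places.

Wₕ = Nₕ/N with N = 10606: 0.4154, 0.2131, 0.2507, 0.1208.
p̂_st = 0.4154·0.68 + 0.2131·0.29 + 0.2507·0.48 + 0.1208·0.32 ≈ 0.50327... → 0.503.

0.503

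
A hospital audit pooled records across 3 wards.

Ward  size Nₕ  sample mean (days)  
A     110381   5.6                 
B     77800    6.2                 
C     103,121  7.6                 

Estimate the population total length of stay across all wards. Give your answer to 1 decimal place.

Population total = Σ Nₕ·x̄ₕ (each stratum's size times its mean).
110381·5.6 + 77800·6.2 + 103121·7.6 = 618133.6 + 482360 + 783719.6 = 1884213.2.

1884213.2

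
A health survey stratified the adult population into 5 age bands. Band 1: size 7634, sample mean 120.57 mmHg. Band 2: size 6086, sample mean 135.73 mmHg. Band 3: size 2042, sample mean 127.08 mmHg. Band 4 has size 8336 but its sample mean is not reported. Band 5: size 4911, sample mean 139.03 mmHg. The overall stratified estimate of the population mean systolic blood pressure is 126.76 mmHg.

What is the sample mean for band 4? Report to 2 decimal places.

118.57

N = 7634 + 6086 + 2042 + 8336 + 4911 = 29009.
Overall total = μ·N = 126.76·29009 = 3677180.84.
Subtract the known strata: 7634·120.57 + 6086·135.73 + 2042·127.08 + 4911·139.03 = 2688757.85.
Remaining total for band 4: 3677180.84 − 2688757.85 = 988422.99.
Divide by its size: 988422.99 / 8336 = 118.5728... → 118.57.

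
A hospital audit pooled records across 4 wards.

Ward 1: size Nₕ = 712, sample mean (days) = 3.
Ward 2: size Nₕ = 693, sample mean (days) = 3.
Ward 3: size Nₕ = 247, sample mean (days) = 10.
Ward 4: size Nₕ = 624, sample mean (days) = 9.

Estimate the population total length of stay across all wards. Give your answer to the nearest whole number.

Population total = Σ Nₕ·x̄ₕ (each stratum's size times its mean).
712·3 + 693·3 + 247·10 + 624·9 = 2136 + 2079 + 2470 + 5616 = 12301.

12301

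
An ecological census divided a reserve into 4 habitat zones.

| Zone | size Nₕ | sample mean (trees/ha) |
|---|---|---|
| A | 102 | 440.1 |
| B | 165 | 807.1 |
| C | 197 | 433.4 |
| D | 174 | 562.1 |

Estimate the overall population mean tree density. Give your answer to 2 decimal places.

566.22

N = 102 + 165 + 197 + 174 = 638.
Overall mean = Σ (Nₕ/N)·x̄ₕ — weight by population share, not a simple average.
Σ Nₕx̄ₕ = 102·440.1 + 165·807.1 + 197·433.4 + 174·562.1 = 44890.2 + 133171.5 + 85379.8 + 97805.4 = 361246.9.
Divide by N: 361246.9 / 638 = 566.2177... → 566.22.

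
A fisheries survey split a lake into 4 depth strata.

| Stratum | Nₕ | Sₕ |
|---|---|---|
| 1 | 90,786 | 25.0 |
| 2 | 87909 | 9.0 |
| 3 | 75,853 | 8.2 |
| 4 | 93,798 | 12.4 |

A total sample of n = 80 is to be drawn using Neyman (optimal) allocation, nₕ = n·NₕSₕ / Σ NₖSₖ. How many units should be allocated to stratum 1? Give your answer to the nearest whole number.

Σ NₕSₕ = 90786·25.0 + 87909·9.0 + 75853·8.2 + 93798·12.4 = 4845920.8.
Share for 1: 2269650/4845920.8 = 0.46836.
n_1 = 80 × 0.46836 = 37.469... → 37.

37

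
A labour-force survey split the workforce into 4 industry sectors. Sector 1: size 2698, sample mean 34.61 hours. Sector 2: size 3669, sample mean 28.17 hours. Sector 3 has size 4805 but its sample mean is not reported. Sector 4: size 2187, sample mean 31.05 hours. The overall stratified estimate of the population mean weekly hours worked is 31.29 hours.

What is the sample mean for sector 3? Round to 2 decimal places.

31.92

N = 2698 + 3669 + 4805 + 2187 = 13359.
Overall total = μ·N = 31.29·13359 = 418003.11.
Subtract the known strata: 2698·34.61 + 3669·28.17 + 2187·31.05 = 264639.86.
Remaining total for sector 3: 418003.11 − 264639.86 = 153363.25.
Divide by its size: 153363.25 / 4805 = 31.9174... → 31.92.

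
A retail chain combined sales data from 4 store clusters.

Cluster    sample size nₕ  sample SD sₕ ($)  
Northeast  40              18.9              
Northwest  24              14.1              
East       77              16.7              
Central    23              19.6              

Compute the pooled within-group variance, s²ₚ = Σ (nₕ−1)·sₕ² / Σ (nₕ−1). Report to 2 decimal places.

300.94

Northeast: (40−1)·18.9² = 39·357.21 = 13931.19
Northwest: (24−1)·14.1² = 23·198.81 = 4572.63
East: (77−1)·16.7² = 76·278.89 = 21195.64
Central: (23−1)·19.6² = 22·384.16 = 8451.52
Numerator = 48150.98; denominator = Σ(nₕ−1) = 160.
s²ₚ = 48150.98/160 = 300.9436... → 300.94.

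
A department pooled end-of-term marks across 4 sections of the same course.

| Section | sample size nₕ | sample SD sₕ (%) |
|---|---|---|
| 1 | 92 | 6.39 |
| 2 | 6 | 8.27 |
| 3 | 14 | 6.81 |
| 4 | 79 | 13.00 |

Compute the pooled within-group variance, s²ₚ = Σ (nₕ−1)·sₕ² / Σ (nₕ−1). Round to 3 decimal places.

Degrees of freedom: 91 + 5 + 13 + 78 = 187.
Σ(nₕ−1)sₕ² = 91·40.8321 + 5·68.3929 + 13·46.3761 + 78·169 = 17842.5749.
s²ₚ = 17842.5749 / 187 = 95.41484... → 95.415.

95.415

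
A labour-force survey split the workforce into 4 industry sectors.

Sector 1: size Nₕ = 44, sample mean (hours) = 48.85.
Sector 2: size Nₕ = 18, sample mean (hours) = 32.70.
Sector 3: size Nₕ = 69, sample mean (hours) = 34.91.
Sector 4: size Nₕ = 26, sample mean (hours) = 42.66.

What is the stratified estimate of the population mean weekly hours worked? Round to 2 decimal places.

39.85

N = 44 + 18 + 69 + 26 = 157.
The stratified mean weights each stratum mean by its population share Nₕ/N.
Σ Nₕx̄ₕ = 44·48.85 + 18·32.70 + 69·34.91 + 26·42.66 = 2149.4 + 588.6 + 2408.79 + 1109.16 = 6255.95.
Divide by N: 6255.95 / 157 = 39.8468... → 39.85.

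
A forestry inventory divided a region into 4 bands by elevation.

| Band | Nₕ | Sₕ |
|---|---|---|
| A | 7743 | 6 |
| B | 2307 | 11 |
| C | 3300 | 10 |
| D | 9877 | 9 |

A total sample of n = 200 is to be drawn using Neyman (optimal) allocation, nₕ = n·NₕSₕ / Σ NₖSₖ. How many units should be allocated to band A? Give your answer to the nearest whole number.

A: NₕSₕ = 7743·6 = 46458
B: NₕSₕ = 2307·11 = 25377
C: NₕSₕ = 3300·10 = 33000
D: NₕSₕ = 9877·9 = 88893
Σ NₕSₕ = 193728.
n_A = 200·46458/193728 = 47.962... → 48.

48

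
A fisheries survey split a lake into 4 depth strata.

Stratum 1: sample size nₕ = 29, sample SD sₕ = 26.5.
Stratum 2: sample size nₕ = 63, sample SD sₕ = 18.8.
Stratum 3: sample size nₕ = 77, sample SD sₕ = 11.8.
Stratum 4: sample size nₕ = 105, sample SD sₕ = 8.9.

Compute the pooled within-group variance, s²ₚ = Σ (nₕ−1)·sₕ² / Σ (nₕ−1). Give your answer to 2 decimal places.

223.69

1: (29−1)·26.5² = 28·702.25 = 19663
2: (63−1)·18.8² = 62·353.44 = 21913.28
3: (77−1)·11.8² = 76·139.24 = 10582.24
4: (105−1)·8.9² = 104·79.21 = 8237.84
Numerator = 60396.36; denominator = Σ(nₕ−1) = 270.
s²ₚ = 60396.36/270 = 223.6902... → 223.69.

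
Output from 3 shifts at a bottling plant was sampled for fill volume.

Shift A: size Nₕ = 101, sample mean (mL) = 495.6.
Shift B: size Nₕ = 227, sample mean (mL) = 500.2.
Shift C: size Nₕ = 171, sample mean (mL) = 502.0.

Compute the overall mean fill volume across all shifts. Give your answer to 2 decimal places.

499.89

x̄_st = (Σ Nₕx̄ₕ) / (Σ Nₕ) = (101·495.6 + 227·500.2 + 171·502.0) / 499
= 249443 / 499 = 499.8858... → 499.89.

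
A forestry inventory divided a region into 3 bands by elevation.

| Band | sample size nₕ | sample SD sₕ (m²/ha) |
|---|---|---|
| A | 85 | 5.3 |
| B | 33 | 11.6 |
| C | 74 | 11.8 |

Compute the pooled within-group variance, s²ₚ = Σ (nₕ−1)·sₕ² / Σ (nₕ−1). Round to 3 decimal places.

89.048

Degrees of freedom: 84 + 32 + 73 = 189.
Σ(nₕ−1)sₕ² = 84·28.09 + 32·134.56 + 73·139.24 = 16830.
s²ₚ = 16830 / 189 = 89.04762... → 89.048.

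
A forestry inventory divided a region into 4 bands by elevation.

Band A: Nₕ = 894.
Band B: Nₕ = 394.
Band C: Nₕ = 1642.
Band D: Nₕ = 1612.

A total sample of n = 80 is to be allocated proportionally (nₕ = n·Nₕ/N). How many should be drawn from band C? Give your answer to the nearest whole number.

29

N = 894 + 394 + 1642 + 1612 = 4542.
n_C = 80·1642/4542 = 28.921... → 29.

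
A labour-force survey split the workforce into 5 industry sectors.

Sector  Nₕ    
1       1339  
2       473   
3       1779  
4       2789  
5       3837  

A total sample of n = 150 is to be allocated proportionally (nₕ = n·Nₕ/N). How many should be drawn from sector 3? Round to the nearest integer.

26

Share of sector 3 = 1779/10217 = 0.17412.
Allocate 150 × 0.17412 = 26.118... → 26.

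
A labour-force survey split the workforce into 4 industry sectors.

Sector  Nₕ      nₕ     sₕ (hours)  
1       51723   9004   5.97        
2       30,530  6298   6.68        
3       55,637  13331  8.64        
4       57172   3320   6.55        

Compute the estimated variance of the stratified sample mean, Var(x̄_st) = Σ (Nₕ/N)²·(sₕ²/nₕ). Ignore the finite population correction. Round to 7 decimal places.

0.0020175

N = 195062; Wₕ = Nₕ/N.
sector 1: (51723/195062)²·5.97²/9004 = 0.0002783141
sector 2: (30530/195062)²·6.68²/6298 = 0.0001735636
sector 3: (55637/195062)²·8.64²/13331 = 0.0004555613
sector 4: (57172/195062)²·6.55²/3320 = 0.0011101098
Sum = 0.0020175488 → 0.0020175.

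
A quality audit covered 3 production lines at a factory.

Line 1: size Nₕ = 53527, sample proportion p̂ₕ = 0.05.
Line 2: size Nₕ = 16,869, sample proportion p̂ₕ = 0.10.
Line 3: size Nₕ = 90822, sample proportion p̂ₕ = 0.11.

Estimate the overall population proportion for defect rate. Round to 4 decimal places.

N = 53527 + 16869 + 90822 = 161218.
Overall proportion = Σ (Nₕ/N)·p̂ₕ.
Σ Nₕp̂ₕ = 2676.35 + 1686.9 + 9990.42 = 14353.67.
14353.67 / 161218 = 0.089033... → 0.0890.

0.0890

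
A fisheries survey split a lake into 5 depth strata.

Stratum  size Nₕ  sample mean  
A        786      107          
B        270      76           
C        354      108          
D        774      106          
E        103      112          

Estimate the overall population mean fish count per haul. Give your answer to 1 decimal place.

N = 786 + 270 + 354 + 774 + 103 = 2287.
Weight each subgroup mean by Nₕ/N and sum.
Σ Nₕx̄ₕ = 786·107 + 270·76 + 354·108 + 774·106 + 103·112 = 84102 + 20520 + 38232 + 82044 + 11536 = 236434.
Divide by N: 236434 / 2287 = 103.382... → 103.4.

103.4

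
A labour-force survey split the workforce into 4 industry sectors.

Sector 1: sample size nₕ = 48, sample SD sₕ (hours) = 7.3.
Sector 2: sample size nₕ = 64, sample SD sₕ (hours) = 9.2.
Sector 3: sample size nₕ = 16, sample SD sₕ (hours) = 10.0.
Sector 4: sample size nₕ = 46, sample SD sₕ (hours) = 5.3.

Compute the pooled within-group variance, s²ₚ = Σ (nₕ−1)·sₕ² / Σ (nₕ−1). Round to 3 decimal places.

Degrees of freedom: 47 + 63 + 15 + 45 = 170.
Σ(nₕ−1)sₕ² = 47·53.29 + 63·84.64 + 15·100 + 45·28.09 = 10601.
s²ₚ = 10601 / 170 = 62.35882... → 62.359.

62.359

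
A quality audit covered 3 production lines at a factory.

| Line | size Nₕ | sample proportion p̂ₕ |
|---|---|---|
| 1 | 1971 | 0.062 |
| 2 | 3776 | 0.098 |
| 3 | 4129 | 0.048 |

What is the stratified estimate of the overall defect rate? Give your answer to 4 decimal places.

0.0699

Wₕ = Nₕ/N with N = 9876: 0.1996, 0.3823, 0.4181.
p̂_st = 0.1996·0.062 + 0.3823·0.098 + 0.4181·0.048 ≈ 0.069911... → 0.0699.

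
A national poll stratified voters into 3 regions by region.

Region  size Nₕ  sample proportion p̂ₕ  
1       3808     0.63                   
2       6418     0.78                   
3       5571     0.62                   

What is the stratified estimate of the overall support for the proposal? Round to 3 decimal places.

Wₕ = Nₕ/N with N = 15797: 0.2411, 0.4063, 0.3527.
p̂_st = 0.2411·0.63 + 0.4063·0.78 + 0.3527·0.62 ≈ 0.68742... → 0.687.

0.687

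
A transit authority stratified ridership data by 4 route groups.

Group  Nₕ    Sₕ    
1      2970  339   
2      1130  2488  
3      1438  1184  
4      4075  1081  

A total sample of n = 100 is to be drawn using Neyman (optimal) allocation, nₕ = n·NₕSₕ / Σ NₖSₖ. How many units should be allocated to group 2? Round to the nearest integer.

28

1: NₕSₕ = 2970·339 = 1006830
2: NₕSₕ = 1130·2488 = 2811440
3: NₕSₕ = 1438·1184 = 1702592
4: NₕSₕ = 4075·1081 = 4405075
Σ NₕSₕ = 9925937.
n_2 = 100·2811440/9925937 = 28.324... → 28.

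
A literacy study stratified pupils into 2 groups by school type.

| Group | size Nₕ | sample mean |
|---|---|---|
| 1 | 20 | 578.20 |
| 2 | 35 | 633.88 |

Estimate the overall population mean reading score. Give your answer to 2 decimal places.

N = 55; weights Wₕ = Nₕ/N = (0.3636, 0.6364).
x̄_st = Σ Wₕ·x̄ₕ = 0.3636·578.20 + 0.6364·633.88 ≈ 613.6327...
→ 613.63.

613.63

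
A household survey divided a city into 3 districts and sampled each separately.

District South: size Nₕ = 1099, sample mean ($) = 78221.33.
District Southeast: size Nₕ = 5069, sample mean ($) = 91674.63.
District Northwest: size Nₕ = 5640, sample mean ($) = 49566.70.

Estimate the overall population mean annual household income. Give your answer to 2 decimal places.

N = 11808; weights Wₕ = Nₕ/N = (0.0931, 0.4293, 0.4776).
x̄_st = Σ Wₕ·x̄ₕ = 0.0931·78221.33 + 0.4293·91674.63 + 0.4776·49566.70 ≈ 70309.9703...
→ 70309.97.

70309.97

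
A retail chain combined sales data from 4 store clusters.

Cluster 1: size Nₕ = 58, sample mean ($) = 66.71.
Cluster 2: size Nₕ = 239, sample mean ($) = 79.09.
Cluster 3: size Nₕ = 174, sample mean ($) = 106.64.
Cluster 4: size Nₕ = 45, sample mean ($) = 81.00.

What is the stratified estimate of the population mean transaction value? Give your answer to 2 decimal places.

N = 516; weights Wₕ = Nₕ/N = (0.1124, 0.4632, 0.3372, 0.0872).
x̄_st = Σ Wₕ·x̄ₕ = 0.1124·66.71 + 0.4632·79.09 + 0.3372·106.64 + 0.0872·81.00 ≈ 87.1551...
→ 87.16.

87.16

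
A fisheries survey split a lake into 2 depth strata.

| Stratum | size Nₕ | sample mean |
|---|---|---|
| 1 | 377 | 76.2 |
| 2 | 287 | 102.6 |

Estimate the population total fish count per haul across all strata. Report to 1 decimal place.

58173.6

1: 377·76.2 = 28727.4
2: 287·102.6 = 29446.2
τ̂ = Σ Nₕx̄ₕ = 58173.6.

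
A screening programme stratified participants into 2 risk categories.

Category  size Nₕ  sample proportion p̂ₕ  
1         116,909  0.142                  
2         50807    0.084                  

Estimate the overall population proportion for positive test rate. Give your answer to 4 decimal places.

0.1244

N = 116909 + 50807 = 167716.
Overall proportion = Σ (Nₕ/N)·p̂ₕ.
Σ Nₕp̂ₕ = 16601.078 + 4267.788 = 20868.866.
20868.866 / 167716 = 0.124430... → 0.1244.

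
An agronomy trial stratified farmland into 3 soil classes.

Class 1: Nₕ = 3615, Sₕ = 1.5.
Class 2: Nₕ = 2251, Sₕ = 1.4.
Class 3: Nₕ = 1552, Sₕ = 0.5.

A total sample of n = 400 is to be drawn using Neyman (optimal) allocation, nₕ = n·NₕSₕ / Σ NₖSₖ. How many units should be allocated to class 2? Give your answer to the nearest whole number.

Σ NₕSₕ = 3615·1.5 + 2251·1.4 + 1552·0.5 = 9349.9.
Share for 2: 3151.4/9349.9 = 0.33705.
n_2 = 400 × 0.33705 = 134.821... → 135.

135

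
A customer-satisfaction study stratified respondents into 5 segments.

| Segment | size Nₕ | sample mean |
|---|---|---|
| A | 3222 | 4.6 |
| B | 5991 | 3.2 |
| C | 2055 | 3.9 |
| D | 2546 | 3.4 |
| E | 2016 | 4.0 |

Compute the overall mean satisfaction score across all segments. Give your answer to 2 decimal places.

x̄_st = (Σ Nₕx̄ₕ) / (Σ Nₕ) = (3222·4.6 + 5991·3.2 + 2055·3.9 + 2546·3.4 + 2016·4.0) / 15830
= 58727.3 / 15830 = 3.7099... → 3.71.

3.71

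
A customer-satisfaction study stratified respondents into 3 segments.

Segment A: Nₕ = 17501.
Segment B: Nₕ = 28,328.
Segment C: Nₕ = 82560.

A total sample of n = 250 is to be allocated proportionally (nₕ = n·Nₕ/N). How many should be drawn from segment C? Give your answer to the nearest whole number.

161

Share of segment C = 82560/128389 = 0.64305.
Allocate 250 × 0.64305 = 160.761... → 161.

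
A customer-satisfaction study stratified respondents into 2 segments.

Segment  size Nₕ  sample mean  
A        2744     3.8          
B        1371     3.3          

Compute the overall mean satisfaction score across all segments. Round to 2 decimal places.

3.63

N = 2744 + 1371 = 4115.
Weight each subgroup mean by Nₕ/N and sum.
Σ Nₕx̄ₕ = 2744·3.8 + 1371·3.3 = 10427.2 + 4524.3 = 14951.5.
Divide by N: 14951.5 / 4115 = 3.6334... → 3.63.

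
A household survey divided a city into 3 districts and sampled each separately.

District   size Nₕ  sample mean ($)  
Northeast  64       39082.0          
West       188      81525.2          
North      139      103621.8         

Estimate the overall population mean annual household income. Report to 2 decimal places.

x̄_st = (Σ Nₕx̄ₕ) / (Σ Nₕ) = (64·39082.0 + 188·81525.2 + 139·103621.8) / 391
= 32231415.8 / 391 = 82433.2885... → 82433.29.

82433.29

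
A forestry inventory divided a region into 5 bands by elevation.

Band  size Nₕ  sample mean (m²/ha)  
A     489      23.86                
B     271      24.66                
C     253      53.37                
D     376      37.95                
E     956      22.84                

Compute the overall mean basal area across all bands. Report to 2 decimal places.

28.98

N = 489 + 271 + 253 + 376 + 956 = 2345.
Overall mean = Σ (Nₕ/N)·x̄ₕ — weight by population share, not a simple average.
Σ Nₕx̄ₕ = 489·23.86 + 271·24.66 + 253·53.37 + 376·37.95 + 956·22.84 = 11667.54 + 6682.86 + 13502.61 + 14269.2 + 21835.04 = 67957.25.
Divide by N: 67957.25 / 2345 = 28.9796... → 28.98.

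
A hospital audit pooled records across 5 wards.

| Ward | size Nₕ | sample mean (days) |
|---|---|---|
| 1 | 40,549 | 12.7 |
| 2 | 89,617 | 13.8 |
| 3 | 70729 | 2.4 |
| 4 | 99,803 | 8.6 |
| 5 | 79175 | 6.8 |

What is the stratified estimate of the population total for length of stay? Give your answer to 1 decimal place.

3318132.3

Estimate total by summing Nₕ·x̄ₕ over strata.
40549·12.7 + 89617·13.8 + 70729·2.4 + 99803·8.6 + 79175·6.8 = 514972.3 + 1236714.6 + 169749.6 + 858305.8 + 538390 = 3318132.3.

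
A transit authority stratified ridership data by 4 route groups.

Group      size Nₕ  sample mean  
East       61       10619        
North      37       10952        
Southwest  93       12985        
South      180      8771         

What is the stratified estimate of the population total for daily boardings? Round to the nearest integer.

Population total = Σ Nₕ·x̄ₕ (each stratum's size times its mean).
61·10619 + 37·10952 + 93·12985 + 180·8771 = 647759 + 405224 + 1207605 + 1578780 = 3839368.

3839368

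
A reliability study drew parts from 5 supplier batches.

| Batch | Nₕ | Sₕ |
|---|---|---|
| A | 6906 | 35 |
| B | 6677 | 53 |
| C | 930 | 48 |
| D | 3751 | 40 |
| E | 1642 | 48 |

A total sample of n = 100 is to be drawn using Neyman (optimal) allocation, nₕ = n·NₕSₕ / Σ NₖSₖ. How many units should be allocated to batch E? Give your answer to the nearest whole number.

9

A: NₕSₕ = 6906·35 = 241710
B: NₕSₕ = 6677·53 = 353881
C: NₕSₕ = 930·48 = 44640
D: NₕSₕ = 3751·40 = 150040
E: NₕSₕ = 1642·48 = 78816
Σ NₕSₕ = 869087.
n_E = 100·78816/869087 = 9.069... → 9.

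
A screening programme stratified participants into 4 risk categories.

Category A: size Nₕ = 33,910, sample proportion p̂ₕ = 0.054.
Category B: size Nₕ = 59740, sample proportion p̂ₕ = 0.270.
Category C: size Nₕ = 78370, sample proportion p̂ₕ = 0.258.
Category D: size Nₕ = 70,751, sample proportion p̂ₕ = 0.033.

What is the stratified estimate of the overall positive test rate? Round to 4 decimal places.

Wₕ = Nₕ/N with N = 242771: 0.1397, 0.2461, 0.3228, 0.2914.
p̂_st = 0.1397·0.054 + 0.2461·0.270 + 0.3228·0.258 + 0.2914·0.033 ≈ 0.166886... → 0.1669.

0.1669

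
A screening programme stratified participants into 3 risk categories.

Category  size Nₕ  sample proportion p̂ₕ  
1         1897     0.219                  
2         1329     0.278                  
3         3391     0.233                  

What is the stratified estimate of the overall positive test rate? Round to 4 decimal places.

0.2380

Wₕ = Nₕ/N with N = 6617: 0.2867, 0.2008, 0.5125.
p̂_st = 0.2867·0.219 + 0.2008·0.278 + 0.5125·0.233 ≈ 0.238024... → 0.2380.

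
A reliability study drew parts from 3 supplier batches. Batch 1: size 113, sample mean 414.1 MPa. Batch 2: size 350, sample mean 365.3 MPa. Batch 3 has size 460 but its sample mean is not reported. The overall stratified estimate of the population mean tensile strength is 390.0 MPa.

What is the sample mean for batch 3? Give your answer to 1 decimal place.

N = 113 + 350 + 460 = 923.
Overall total = μ·N = 390.0·923 = 359970.
Subtract the known strata: 113·414.1 + 350·365.3 = 174648.3.
Remaining total for batch 3: 359970 − 174648.3 = 185321.7.
Divide by its size: 185321.7 / 460 = 402.873... → 402.9.

402.9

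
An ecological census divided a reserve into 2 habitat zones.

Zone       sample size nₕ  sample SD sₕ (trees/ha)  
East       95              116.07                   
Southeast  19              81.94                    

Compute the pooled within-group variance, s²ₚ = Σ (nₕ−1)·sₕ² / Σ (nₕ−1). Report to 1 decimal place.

Degrees of freedom: 94 + 18 = 112.
Σ(nₕ−1)sₕ² = 94·13472.2449 + 18·6714.1636 = 1387245.9654.
s²ₚ = 1387245.9654 / 112 = 12386.125... → 12386.1.

12386.1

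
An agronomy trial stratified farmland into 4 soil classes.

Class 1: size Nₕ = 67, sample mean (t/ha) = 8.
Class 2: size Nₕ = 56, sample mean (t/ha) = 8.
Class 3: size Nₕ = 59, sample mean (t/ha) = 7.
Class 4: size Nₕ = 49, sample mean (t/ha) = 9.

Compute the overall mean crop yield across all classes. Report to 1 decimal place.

N = 67 + 56 + 59 + 49 = 231.
Weight each subgroup mean by Nₕ/N and sum.
Σ Nₕx̄ₕ = 67·8 + 56·8 + 59·7 + 49·9 = 536 + 448 + 413 + 441 = 1838.
Divide by N: 1838 / 231 = 7.957... → 8.0.

8.0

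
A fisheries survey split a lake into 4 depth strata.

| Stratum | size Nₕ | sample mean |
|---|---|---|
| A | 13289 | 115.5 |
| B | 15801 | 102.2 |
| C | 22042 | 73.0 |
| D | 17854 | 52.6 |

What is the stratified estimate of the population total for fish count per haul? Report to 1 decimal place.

5697928.1

A: 13289·115.5 = 1534879.5
B: 15801·102.2 = 1614862.2
C: 22042·73.0 = 1609066
D: 17854·52.6 = 939120.4
τ̂ = Σ Nₕx̄ₕ = 5697928.1.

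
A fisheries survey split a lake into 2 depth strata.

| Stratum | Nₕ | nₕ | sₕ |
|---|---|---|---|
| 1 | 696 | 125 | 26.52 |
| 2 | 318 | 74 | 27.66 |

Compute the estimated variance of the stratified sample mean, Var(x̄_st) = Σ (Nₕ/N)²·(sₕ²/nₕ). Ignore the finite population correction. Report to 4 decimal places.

3.6677

N = 1014. Term for each stratum: Wₕ²sₕ²/nₕ.
Var(x̄_st) = 2.6508161 + 1.0168361 = 3.6676522 → 3.6677.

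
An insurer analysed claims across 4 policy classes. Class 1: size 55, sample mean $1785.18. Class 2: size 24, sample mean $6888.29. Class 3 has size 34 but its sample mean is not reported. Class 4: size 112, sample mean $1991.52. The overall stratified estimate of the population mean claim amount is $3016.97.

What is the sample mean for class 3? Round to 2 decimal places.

Σ Nₕx̄ₕ = N·μ, so 34·x̄_3 = 225·3016.97 − (55·1785.18 + 24·6888.29 + 112·1991.52).
= 678818.25 − 486554.1 = 192264.15.
x̄_3 = 192264.15 / 34 = 5654.8279... → 5654.83.

5654.83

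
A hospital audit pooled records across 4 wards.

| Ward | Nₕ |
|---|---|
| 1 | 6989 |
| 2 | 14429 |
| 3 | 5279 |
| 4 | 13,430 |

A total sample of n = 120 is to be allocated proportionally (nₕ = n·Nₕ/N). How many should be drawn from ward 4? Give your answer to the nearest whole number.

Share of ward 4 = 13430/40127 = 0.33469.
Allocate 120 × 0.33469 = 40.162... → 40.

40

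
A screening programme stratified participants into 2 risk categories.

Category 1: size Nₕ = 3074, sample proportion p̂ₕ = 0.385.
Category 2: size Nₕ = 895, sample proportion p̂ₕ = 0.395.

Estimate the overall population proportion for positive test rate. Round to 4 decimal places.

0.3873

N = 3074 + 895 = 3969.
Overall proportion = Σ (Nₕ/N)·p̂ₕ.
Σ Nₕp̂ₕ = 1183.49 + 353.525 = 1537.015.
1537.015 / 3969 = 0.387255... → 0.3873.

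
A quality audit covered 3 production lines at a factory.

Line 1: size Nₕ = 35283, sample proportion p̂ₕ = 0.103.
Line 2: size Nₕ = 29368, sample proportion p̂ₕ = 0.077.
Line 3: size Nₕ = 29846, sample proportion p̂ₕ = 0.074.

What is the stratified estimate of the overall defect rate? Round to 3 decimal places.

Wₕ = Nₕ/N with N = 94497: 0.3734, 0.3108, 0.3158.
p̂_st = 0.3734·0.103 + 0.3108·0.077 + 0.3158·0.074 ≈ 0.08576... → 0.086.

0.086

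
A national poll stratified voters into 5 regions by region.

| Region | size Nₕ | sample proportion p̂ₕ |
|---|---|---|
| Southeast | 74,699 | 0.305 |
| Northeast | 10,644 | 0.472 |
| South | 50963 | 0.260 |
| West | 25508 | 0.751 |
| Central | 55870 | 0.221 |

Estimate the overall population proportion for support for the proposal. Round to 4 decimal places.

0.3333

Wₕ = Nₕ/N with N = 217684: 0.3432, 0.0489, 0.2341, 0.1172, 0.2567.
p̂_st = 0.3432·0.305 + 0.0489·0.472 + 0.2341·0.260 + 0.1172·0.751 + 0.2567·0.221 ≈ 0.333333... → 0.3333.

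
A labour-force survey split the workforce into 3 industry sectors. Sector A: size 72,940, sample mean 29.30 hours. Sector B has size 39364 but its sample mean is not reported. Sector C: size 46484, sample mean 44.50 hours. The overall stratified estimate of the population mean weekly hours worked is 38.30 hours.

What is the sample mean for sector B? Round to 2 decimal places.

47.66

N = 72940 + 39364 + 46484 = 158788.
Overall total = μ·N = 38.30·158788 = 6081580.4.
Subtract the known strata: 72940·29.30 + 46484·44.50 = 4205680.
Remaining total for sector B: 6081580.4 − 4205680 = 1875900.4.
Divide by its size: 1875900.4 / 39364 = 47.6552... → 47.66.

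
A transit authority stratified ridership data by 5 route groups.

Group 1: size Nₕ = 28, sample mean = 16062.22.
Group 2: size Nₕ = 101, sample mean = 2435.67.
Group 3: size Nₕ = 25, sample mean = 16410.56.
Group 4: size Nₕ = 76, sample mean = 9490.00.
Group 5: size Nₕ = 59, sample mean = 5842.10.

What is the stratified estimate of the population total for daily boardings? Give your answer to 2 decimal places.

1: 28·16062.22 = 449742.16
2: 101·2435.67 = 246002.67
3: 25·16410.56 = 410264
4: 76·9490.00 = 721240
5: 59·5842.10 = 344683.9
τ̂ = Σ Nₕx̄ₕ = 2171932.73.

2171932.73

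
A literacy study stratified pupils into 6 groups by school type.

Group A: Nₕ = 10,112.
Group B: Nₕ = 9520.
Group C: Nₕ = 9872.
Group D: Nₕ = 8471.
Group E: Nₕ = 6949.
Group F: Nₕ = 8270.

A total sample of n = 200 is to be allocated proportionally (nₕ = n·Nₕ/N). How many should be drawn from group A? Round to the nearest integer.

N = 10112 + 9520 + 9872 + 8471 + 6949 + 8270 = 53194.
n_A = 200·10112/53194 = 38.019... → 38.

38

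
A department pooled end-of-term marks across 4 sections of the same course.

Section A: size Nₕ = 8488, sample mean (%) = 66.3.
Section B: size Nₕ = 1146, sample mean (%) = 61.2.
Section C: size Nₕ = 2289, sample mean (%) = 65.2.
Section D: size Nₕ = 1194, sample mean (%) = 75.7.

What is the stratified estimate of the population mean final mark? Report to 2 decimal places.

66.52

N = 13117; weights Wₕ = Nₕ/N = (0.6471, 0.0874, 0.1745, 0.0910).
x̄_st = Σ Wₕ·x̄ₕ = 0.6471·66.3 + 0.0874·61.2 + 0.1745·65.2 + 0.0910·75.7 ≈ 66.5181...
→ 66.52.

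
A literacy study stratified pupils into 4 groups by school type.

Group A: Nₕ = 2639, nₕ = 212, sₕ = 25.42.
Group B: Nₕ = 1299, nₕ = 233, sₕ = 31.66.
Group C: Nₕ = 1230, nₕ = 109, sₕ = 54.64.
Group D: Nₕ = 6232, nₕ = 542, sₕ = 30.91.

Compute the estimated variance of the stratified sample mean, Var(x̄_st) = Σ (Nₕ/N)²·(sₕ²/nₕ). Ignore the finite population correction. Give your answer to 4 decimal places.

N = 11400. Term for each stratum: Wₕ²sₕ²/nₕ.
Var(x̄_st) = 0.1633369 + 0.0558566 + 0.3188566 + 0.5267977 = 1.0648478 → 1.0648.

1.0648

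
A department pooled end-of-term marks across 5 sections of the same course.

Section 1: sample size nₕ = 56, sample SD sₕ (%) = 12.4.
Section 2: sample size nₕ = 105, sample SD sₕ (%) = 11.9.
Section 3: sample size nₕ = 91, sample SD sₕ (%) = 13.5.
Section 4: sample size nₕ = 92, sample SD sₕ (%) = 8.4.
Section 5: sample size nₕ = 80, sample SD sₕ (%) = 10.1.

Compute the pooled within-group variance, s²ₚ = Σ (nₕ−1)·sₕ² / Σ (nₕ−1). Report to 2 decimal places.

Degrees of freedom: 55 + 104 + 90 + 91 + 79 = 419.
Σ(nₕ−1)sₕ² = 55·153.76 + 104·141.61 + 90·182.25 + 91·70.56 + 79·102.01 = 54066.49.
s²ₚ = 54066.49 / 419 = 129.0370... → 129.04.

129.04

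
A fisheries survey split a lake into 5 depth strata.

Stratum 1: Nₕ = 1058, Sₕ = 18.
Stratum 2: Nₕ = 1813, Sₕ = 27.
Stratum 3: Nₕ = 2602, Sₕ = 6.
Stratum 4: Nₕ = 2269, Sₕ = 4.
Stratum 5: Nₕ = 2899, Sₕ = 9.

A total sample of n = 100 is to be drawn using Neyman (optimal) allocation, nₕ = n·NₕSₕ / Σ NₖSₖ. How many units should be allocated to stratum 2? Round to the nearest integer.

41

1: NₕSₕ = 1058·18 = 19044
2: NₕSₕ = 1813·27 = 48951
3: NₕSₕ = 2602·6 = 15612
4: NₕSₕ = 2269·4 = 9076
5: NₕSₕ = 2899·9 = 26091
Σ NₕSₕ = 118774.
n_2 = 100·48951/118774 = 41.214... → 41.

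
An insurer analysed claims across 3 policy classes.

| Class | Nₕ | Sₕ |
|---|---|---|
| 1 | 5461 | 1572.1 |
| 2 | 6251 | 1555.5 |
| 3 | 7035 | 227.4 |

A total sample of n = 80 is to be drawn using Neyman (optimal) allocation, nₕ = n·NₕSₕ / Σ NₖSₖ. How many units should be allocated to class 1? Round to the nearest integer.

Σ NₕSₕ = 5461·1572.1 + 6251·1555.5 + 7035·227.4 = 19908427.6.
Share for 1: 8585238.1/19908427.6 = 0.43124.
n_1 = 80 × 0.43124 = 34.499... → 34.

34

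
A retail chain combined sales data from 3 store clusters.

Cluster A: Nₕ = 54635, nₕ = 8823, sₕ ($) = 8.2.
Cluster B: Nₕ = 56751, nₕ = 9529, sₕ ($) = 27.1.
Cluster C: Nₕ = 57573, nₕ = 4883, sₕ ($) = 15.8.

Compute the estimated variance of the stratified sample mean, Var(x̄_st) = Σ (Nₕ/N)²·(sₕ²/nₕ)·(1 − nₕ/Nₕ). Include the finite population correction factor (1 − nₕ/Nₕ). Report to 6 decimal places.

N = 168959. Term for each stratum: Wₕ²sₕ²/nₕ·(1−nₕ/Nₕ).
Var(x̄_st) = 0.000668188 + 0.007235133 + 0.005432652 = 0.013335972 → 0.013336.

0.013336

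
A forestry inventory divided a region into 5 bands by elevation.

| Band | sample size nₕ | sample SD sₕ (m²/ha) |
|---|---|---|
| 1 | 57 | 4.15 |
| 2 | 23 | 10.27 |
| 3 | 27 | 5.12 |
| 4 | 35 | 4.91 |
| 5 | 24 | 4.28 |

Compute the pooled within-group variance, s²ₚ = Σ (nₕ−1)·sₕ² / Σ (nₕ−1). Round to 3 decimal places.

Degrees of freedom: 56 + 22 + 26 + 34 + 23 = 161.
Σ(nₕ−1)sₕ² = 56·17.2225 + 22·105.4729 + 26·26.2144 + 34·24.1081 + 23·18.3184 = 5207.4368.
s²ₚ = 5207.4368 / 161 = 32.34433... → 32.344.

32.344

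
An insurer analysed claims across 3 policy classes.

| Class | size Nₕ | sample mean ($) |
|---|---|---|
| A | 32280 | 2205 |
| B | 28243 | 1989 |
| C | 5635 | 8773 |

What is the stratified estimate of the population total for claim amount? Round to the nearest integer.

176788582

A: 32280·2205 = 71177400
B: 28243·1989 = 56175327
C: 5635·8773 = 49435855
τ̂ = Σ Nₕx̄ₕ = 176788582.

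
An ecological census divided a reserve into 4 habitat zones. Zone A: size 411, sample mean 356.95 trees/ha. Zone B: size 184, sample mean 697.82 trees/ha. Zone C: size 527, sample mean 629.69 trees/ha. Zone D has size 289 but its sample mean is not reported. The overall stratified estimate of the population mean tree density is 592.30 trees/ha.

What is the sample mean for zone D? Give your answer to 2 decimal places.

791.64

Σ Nₕx̄ₕ = N·μ, so 289·x̄_D = 1411·592.30 − (411·356.95 + 184·697.82 + 527·629.69).
= 835735.3 − 606951.96 = 228783.34.
x̄_D = 228783.34 / 289 = 791.6379... → 791.64.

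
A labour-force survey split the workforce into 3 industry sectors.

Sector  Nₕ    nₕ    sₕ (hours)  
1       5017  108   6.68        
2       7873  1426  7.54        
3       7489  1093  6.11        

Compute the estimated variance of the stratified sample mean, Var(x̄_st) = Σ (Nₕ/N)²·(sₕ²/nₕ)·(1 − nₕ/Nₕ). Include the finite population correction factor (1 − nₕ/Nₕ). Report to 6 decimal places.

0.033314

N = 20379. Term for each stratum: Wₕ²sₕ²/nₕ·(1−nₕ/Nₕ).
Var(x̄_st) = 0.024501945 + 0.004872539 + 0.003939388 = 0.033313873 → 0.033314.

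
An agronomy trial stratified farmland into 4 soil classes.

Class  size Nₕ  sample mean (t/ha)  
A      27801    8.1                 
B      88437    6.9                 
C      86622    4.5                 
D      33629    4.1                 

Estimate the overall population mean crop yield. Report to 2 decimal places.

5.76

N = 236489; weights Wₕ = Nₕ/N = (0.1176, 0.3740, 0.3663, 0.1422).
x̄_st = Σ Wₕ·x̄ₕ = 0.1176·8.1 + 0.3740·6.9 + 0.3663·4.5 + 0.1422·4.1 ≈ 5.7638...
→ 5.76.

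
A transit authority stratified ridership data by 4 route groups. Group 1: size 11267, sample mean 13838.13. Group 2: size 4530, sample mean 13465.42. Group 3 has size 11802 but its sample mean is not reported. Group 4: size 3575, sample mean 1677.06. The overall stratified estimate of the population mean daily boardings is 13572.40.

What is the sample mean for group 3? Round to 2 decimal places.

16963.05

N = 11267 + 4530 + 11802 + 3575 = 31174.
Overall total = μ·N = 13572.40·31174 = 423105997.6.
Subtract the known strata: 11267·13838.13 + 4530·13465.42 + 3575·1677.06 = 222908052.81.
Remaining total for group 3: 423105997.6 − 222908052.81 = 200197944.79.
Divide by its size: 200197944.79 / 11802 = 16963.0524... → 16963.05.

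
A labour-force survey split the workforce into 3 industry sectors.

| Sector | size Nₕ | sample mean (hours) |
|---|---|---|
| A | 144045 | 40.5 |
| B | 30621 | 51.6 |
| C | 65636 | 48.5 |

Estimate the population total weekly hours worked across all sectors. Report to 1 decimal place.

10597212.1

A: 144045·40.5 = 5833822.5
B: 30621·51.6 = 1580043.6
C: 65636·48.5 = 3183346
τ̂ = Σ Nₕx̄ₕ = 10597212.1.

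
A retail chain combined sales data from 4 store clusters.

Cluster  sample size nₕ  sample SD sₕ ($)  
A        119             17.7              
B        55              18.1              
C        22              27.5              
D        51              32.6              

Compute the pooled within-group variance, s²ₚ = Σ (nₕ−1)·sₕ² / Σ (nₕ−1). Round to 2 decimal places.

Degrees of freedom: 118 + 54 + 21 + 50 = 243.
Σ(nₕ−1)sₕ² = 118·313.29 + 54·327.61 + 21·756.25 + 50·1062.76 = 123678.41.
s²ₚ = 123678.41 / 243 = 508.9647... → 508.96.

508.96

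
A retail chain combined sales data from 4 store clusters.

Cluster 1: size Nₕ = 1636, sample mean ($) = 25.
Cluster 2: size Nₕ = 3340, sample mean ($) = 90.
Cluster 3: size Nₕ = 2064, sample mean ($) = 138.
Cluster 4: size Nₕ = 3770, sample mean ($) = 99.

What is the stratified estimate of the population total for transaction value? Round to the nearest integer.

999562

1: 1636·25 = 40900
2: 3340·90 = 300600
3: 2064·138 = 284832
4: 3770·99 = 373230
τ̂ = Σ Nₕx̄ₕ = 999562.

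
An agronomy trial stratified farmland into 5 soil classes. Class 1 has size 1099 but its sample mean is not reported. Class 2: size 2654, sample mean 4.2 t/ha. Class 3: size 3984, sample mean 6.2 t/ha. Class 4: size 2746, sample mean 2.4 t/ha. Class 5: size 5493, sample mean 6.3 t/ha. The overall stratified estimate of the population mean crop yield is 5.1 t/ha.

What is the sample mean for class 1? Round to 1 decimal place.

N = 1099 + 2654 + 3984 + 2746 + 5493 = 15976.
Overall total = μ·N = 5.1·15976 = 81477.6.
Subtract the known strata: 2654·4.2 + 3984·6.2 + 2746·2.4 + 5493·6.3 = 77043.9.
Remaining total for class 1: 81477.6 − 77043.9 = 4433.7.
Divide by its size: 4433.7 / 1099 = 4.034... → 4.0.

4.0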